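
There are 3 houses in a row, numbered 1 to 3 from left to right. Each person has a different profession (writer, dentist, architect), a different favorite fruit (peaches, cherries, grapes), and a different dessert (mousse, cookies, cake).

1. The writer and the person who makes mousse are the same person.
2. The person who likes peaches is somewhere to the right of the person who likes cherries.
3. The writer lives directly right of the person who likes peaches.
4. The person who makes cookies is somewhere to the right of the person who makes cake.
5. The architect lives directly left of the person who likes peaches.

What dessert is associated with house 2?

By clue 3, the writer is in house 3.
The person who likes peaches is in house 2 (clue 3).
From clue 5, the architect must be in house 1.
So house 2 gets dentist for profession.
So house 1 gets cherries for favorite fruit.
House 3 favorite fruit: only grapes fits.
The person who makes mousse is in house 3 (clue 1).
That leaves cake as the dessert for house 1.
The only dessert still possible for house 2 is cookies.
So: house 1 = architect/cherries/cake, house 2 = dentist/peaches/cookies, house 3 = writer/grapes/mousse.

cookies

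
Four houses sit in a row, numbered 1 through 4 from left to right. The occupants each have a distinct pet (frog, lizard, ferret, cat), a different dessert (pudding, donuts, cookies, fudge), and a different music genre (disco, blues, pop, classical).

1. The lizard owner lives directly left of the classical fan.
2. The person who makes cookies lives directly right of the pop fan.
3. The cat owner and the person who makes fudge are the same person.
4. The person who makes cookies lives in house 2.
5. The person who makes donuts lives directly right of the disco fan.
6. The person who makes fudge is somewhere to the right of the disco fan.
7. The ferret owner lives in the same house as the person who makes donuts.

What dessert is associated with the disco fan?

Clue 4 places the person who makes cookies in house 2.
So house 1 gets pudding for dessert.
The pop fan is in house 1 (clue 2).
The cat owner is narrowed to house 3 or 4; consider each.
Placing it in house 3 leads to a contradiction, so it's in house 4.
Clue 3 places the person who makes fudge in house 4.
So house 3 gets donuts for dessert.
From clue 5, the disco fan must be in house 2.
The only pet still possible for house 3 is ferret.
Clue 1 places the lizard owner in house 2.
The classical fan is in house 3 (clue 1).
House 1's pet must be frog (nothing else left).
The only music genre still possible for house 4 is blues.
So: house 1 = frog/pudding/pop, house 2 = lizard/cookies/disco, house 3 = ferret/donuts/classical, house 4 = cat/fudge/blues.

cookies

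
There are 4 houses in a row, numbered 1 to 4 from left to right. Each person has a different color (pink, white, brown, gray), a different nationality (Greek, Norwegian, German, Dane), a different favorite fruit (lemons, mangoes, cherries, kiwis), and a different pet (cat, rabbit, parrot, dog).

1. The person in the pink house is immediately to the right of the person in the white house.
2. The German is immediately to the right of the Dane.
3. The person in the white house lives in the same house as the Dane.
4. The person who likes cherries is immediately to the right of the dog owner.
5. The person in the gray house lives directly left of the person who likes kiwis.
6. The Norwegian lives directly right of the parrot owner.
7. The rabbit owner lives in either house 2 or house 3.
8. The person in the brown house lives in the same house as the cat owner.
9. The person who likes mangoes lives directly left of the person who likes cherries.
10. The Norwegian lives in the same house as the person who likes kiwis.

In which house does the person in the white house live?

1

That leaves cat as the pet for house 4.
Clue 8 places the person in the brown house in house 4.
The person in the pink house is narrowed to house 2 or 3; consider each.
Placing it in house 3 leads to a contradiction, so it's in house 2.
From clue 1, the person in the white house must be in house 1.
Clue 3: the Dane is in house 1.
The only color still possible for house 3 is gray.
Clue 2: the German is in house 2.
Clue 5 places the person who likes kiwis in house 4.
Clue 10: the Norwegian is in house 4.
That leaves Greek as the nationality for house 3.
The parrot owner is in house 3 (clue 6).
House 1's pet must be dog (nothing else left).
So house 2 gets rabbit for pet.
From clue 4, the person who likes cherries must be in house 2.
The person who likes mangoes is in house 1 (clue 9).
That leaves lemons as the favorite fruit for house 3.
So: house 1 = white/Dane/mangoes/dog, house 2 = pink/German/cherries/rabbit, house 3 = gray/Greek/lemons/parrot, house 4 = brown/Norwegian/kiwis/cat.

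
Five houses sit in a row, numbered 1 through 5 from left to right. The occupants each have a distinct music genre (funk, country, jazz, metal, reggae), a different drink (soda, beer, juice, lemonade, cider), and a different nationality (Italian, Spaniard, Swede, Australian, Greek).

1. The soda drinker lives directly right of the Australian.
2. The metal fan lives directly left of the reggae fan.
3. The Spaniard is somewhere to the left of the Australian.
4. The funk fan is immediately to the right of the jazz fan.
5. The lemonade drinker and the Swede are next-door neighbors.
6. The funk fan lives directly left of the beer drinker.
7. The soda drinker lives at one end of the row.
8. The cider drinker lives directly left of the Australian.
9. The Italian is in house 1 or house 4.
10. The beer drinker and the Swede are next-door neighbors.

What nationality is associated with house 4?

By clue 7, the soda drinker is in house 5.
Clue 1 places the Australian in house 4.
Clue 8: the cider drinker is in house 3.
Clue 6: the funk fan is in house 3.
House 4's drink must be beer (nothing else left).
House 1's nationality must be Italian (nothing else left).
By clue 4, the jazz fan is in house 2.
The lemonade drinker is in house 2 (clue 5).
Clue 5 places the Swede in house 3.
That leaves reggae as the music genre for house 5.
House 1 drink: only juice fits.
So house 5 gets Greek for nationality.
The metal fan is in house 4 (clue 2).
That leaves country as the music genre for house 1.
The only nationality still possible for house 2 is Spaniard.
So: house 1 = country/juice/Italian, house 2 = jazz/lemonade/Spaniard, house 3 = funk/cider/Swede, house 4 = metal/beer/Australian, house 5 = reggae/soda/Greek.

Australian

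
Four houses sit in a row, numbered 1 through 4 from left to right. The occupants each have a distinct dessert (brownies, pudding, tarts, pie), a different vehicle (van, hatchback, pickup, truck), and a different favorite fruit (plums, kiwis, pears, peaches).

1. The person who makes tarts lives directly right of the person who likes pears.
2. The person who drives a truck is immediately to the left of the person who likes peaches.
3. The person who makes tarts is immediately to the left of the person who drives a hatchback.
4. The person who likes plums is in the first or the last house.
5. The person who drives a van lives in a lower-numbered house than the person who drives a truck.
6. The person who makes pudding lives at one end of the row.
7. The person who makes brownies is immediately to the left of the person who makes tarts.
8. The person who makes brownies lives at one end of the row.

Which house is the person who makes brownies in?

Clue 8: the person who makes brownies is in house 1.
House 4 dessert: only pudding fits.
Clue 7 places the person who makes tarts in house 2.
That leaves pie as the dessert for house 3.
From clue 1, the person who likes pears must be in house 1.
From clue 3, the person who drives a hatchback must be in house 3.
That leaves truck as the vehicle for house 2.
That leaves pickup as the vehicle for house 4.
The only favorite fruit still possible for house 2 is kiwis.
House 3 favorite fruit: only peaches fits.
The only favorite fruit still possible for house 4 is plums.
So house 1 gets van for vehicle.
So: house 1 = brownies/van/pears, house 2 = tarts/truck/kiwis, house 3 = pie/hatchback/peaches, house 4 = pudding/pickup/plums.

1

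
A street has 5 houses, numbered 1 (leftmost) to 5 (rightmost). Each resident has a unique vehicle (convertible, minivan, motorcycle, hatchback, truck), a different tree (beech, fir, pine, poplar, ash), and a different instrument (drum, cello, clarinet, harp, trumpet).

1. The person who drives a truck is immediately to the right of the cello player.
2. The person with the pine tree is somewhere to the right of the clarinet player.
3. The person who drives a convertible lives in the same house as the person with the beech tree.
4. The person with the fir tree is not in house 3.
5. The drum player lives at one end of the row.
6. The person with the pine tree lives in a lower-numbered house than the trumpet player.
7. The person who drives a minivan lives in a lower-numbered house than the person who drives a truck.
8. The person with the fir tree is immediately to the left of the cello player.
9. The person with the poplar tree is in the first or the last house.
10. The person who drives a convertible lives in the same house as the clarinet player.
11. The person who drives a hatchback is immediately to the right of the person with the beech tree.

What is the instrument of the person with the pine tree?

So house 5 gets motorcycle for vehicle.
The person who drives a truck is narrowed to house 3 or 4; consider each.
Placing it in house 3 leads to a contradiction, so it's in house 4.
Clue 1: the cello player is in house 3.
Clue 8: the person with the fir tree is in house 2.
Clue 10: the person who drives a convertible is in house 1.
Clue 10: the clarinet player is in house 1.
Clue 11 places the person who drives a hatchback in house 2.
The person with the beech tree is in house 1 (clue 11).
That leaves minivan as the vehicle for house 3.
So house 5 gets poplar for tree.
That leaves harp as the instrument for house 2.
House 4 instrument: only trumpet fits.
House 5 instrument: only drum fits.
Clue 6: the person with the pine tree is in house 3.
House 4's tree must be ash (nothing else left).
So: house 1 = convertible/beech/clarinet, house 2 = hatchback/fir/harp, house 3 = minivan/pine/cello, house 4 = truck/ash/trumpet, house 5 = motorcycle/poplar/drum.

cello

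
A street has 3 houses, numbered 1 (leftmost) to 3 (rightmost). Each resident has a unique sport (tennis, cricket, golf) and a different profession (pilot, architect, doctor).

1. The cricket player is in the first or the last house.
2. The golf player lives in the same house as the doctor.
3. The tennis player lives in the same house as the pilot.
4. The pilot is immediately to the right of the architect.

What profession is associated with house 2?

The cricket player is narrowed to house 1 or 3; consider each.
Placing it in house 3 leads to a contradiction, so it's in house 1.
So house 1 gets architect for profession.
Clue 4: the pilot is in house 2.
House 3 profession: only doctor fits.
The golf player is in house 3 (clue 2).
Clue 3 places the tennis player in house 2.
So: house 1 = cricket/architect, house 2 = tennis/pilot, house 3 = golf/doctor.

pilot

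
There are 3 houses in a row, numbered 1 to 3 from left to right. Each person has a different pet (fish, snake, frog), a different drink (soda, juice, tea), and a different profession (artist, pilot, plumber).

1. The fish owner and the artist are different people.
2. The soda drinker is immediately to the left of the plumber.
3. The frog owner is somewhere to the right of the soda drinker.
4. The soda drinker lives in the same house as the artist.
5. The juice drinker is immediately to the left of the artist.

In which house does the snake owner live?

2

Clue 5 places the juice drinker in house 1.
Clue 5: the artist is in house 2.
So house 3 gets tea for drink.
House 1's profession must be pilot (nothing else left).
That leaves plumber as the profession for house 3.
Clue 3: the frog owner is in house 3.
House 2 pet: only snake fits.
That leaves soda as the drink for house 2.
House 1 pet: only fish fits.
So: house 1 = fish/juice/pilot, house 2 = snake/soda/artist, house 3 = frog/tea/plumber.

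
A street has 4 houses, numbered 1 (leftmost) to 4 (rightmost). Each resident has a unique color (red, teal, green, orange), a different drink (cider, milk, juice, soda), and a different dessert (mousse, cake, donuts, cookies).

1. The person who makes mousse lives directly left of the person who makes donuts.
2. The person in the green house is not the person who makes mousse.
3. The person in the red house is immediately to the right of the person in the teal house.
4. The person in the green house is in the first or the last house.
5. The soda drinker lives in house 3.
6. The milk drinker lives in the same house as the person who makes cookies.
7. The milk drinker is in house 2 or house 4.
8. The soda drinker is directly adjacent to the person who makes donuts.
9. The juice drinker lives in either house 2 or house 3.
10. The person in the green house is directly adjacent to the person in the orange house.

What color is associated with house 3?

From clue 5, the soda drinker must be in house 3.
So house 1 gets cider for drink.
That leaves milk as the drink for house 4.
Clue 6: the person who makes cookies is in house 4.
House 2's drink must be juice (nothing else left).
Clue 1: the person who makes mousse is in house 1.
Clue 2: the person in the green house is in house 4.
The person in the orange house is in house 3 (clue 10).
House 1 color: only teal fits.
House 2 color: only red fits.
The only dessert still possible for house 2 is donuts.
So house 3 gets cake for dessert.
So: house 1 = teal/cider/mousse, house 2 = red/juice/donuts, house 3 = orange/soda/cake, house 4 = green/milk/cookies.

orange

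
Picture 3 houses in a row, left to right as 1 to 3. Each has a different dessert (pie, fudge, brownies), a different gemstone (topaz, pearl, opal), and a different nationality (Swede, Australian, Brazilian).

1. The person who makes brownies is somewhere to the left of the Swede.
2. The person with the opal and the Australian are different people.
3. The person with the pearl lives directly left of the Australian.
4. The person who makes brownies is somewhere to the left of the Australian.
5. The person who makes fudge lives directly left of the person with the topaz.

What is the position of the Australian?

So house 3 gets pie for dessert.
So house 1 gets Brazilian for nationality.
The person who makes brownies is narrowed to house 1 or 2; consider each.
Placing it in house 2 leads to a contradiction, so it's in house 1.
That leaves fudge as the dessert for house 2.
By clue 5, the person with the topaz is in house 3.
The person with the opal is narrowed to house 1 or 2; consider each.
Placing it in house 2 leads to a contradiction, so it's in house 1.
House 2's gemstone must be pearl (nothing else left).
By clue 3, the Australian is in house 3.
House 2's nationality must be Swede (nothing else left).
So: house 1 = brownies/opal/Brazilian, house 2 = fudge/pearl/Swede, house 3 = pie/topaz/Australian.

3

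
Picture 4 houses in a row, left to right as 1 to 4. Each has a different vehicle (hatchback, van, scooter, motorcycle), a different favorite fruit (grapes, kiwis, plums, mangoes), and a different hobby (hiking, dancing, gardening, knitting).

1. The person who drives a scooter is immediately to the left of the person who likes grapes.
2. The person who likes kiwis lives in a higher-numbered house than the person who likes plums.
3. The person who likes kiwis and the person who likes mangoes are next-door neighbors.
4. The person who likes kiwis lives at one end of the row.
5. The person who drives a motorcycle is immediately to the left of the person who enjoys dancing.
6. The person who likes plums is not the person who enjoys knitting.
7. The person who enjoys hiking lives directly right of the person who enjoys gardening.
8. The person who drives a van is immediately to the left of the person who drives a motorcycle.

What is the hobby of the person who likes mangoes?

knitting

The person who likes kiwis is in house 4 (clue 4).
House 4 vehicle: only hatchback fits.
Clue 3 places the person who likes mangoes in house 3.
House 3's vehicle must be motorcycle (nothing else left).
House 1's favorite fruit must be plums (nothing else left).
The only favorite fruit still possible for house 2 is grapes.
From clue 1, the person who drives a scooter must be in house 1.
From clue 5, the person who enjoys dancing must be in house 4.
Clue 8 places the person who drives a van in house 2.
The only hobby still possible for house 1 is gardening.
Clue 7 places the person who enjoys hiking in house 2.
The only hobby still possible for house 3 is knitting.
So: house 1 = scooter/plums/gardening, house 2 = van/grapes/hiking, house 3 = motorcycle/mangoes/knitting, house 4 = hatchback/kiwis/dancing.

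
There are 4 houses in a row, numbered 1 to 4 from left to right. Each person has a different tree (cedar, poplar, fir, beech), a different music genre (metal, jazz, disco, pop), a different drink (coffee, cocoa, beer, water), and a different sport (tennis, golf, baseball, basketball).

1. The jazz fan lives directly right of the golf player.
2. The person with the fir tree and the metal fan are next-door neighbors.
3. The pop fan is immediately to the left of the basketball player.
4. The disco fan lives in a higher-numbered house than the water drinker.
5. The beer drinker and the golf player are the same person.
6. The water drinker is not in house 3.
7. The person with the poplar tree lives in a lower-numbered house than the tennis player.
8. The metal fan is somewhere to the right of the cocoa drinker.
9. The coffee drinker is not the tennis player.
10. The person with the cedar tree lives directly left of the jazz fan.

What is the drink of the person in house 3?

House 1's music genre must be pop (nothing else left).
House 4 drink: only coffee fits.
By clue 3, the basketball player is in house 2.
House 4's sport must be baseball (nothing else left).
So house 1 gets golf for sport.
House 3 sport: only tennis fits.
The jazz fan is in house 2 (clue 1).
From clue 5, the beer drinker must be in house 1.
By clue 10, the person with the cedar tree is in house 1.
The only tree still possible for house 2 is poplar.
House 2 drink: only water fits.
So house 3 gets cocoa for drink.
Clue 8: the metal fan is in house 4.
House 3 music genre: only disco fits.
The person with the fir tree is in house 3 (clue 2).
The only tree still possible for house 4 is beech.
So: house 1 = cedar/pop/beer/golf, house 2 = poplar/jazz/water/basketball, house 3 = fir/disco/cocoa/tennis, house 4 = beech/metal/coffee/baseball.

cocoa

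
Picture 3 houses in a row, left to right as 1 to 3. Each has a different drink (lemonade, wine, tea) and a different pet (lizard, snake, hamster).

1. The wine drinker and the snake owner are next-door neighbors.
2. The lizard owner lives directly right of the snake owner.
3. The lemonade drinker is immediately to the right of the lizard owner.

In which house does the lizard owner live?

Clue 3: the lemonade drinker is in house 3.
Clue 3 places the lizard owner in house 2.
The only pet still possible for house 1 is snake.
That leaves hamster as the pet for house 3.
From clue 1, the wine drinker must be in house 2.
So house 1 gets tea for drink.
So: house 1 = tea/snake, house 2 = wine/lizard, house 3 = lemonade/hamster.

2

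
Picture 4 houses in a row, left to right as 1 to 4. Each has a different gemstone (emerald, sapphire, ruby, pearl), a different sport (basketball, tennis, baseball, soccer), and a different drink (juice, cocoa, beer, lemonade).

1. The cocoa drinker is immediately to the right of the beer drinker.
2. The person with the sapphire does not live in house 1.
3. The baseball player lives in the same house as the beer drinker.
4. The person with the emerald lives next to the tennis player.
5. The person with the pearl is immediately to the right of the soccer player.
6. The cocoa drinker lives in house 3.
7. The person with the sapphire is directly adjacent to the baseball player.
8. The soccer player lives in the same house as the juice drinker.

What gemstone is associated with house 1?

Clue 6 places the cocoa drinker in house 3.
House 4's drink must be lemonade (nothing else left).
Clue 1 places the beer drinker in house 2.
By clue 3, the baseball player is in house 2.
Clue 7 places the person with the sapphire in house 3.
That leaves soccer as the sport for house 1.
The only drink still possible for house 1 is juice.
By clue 4, the tennis player is in house 3.
From clue 5, the person with the pearl must be in house 2.
That leaves ruby as the gemstone for house 1.
That leaves emerald as the gemstone for house 4.
The only sport still possible for house 4 is basketball.
So: house 1 = ruby/soccer/juice, house 2 = pearl/baseball/beer, house 3 = sapphire/tennis/cocoa, house 4 = emerald/basketball/lemonade.

ruby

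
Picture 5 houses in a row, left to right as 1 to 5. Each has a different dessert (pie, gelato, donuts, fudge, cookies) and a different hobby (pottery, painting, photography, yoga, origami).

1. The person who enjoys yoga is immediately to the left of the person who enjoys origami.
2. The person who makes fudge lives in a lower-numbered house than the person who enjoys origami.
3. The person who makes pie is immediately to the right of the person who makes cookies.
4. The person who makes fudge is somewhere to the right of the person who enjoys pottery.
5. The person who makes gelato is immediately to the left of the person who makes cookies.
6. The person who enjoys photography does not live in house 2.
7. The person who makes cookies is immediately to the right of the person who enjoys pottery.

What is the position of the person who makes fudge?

4

The person who makes cookies is narrowed to house 2 or 3 or 4; consider each.
Placing it in house 3 and house 4 leads to a contradiction, so it's in house 2.
By clue 3, the person who makes pie is in house 3.
Clue 5 places the person who makes gelato in house 1.
From clue 7, the person who enjoys pottery must be in house 1.
The only dessert still possible for house 5 is donuts.
Clue 2: the person who enjoys origami is in house 5.
That leaves fudge as the dessert for house 4.
By clue 1, the person who enjoys yoga is in house 4.
House 2 hobby: only painting fits.
So house 3 gets photography for hobby.
So: house 1 = gelato/pottery, house 2 = cookies/painting, house 3 = pie/photography, house 4 = fudge/yoga, house 5 = donuts/origami.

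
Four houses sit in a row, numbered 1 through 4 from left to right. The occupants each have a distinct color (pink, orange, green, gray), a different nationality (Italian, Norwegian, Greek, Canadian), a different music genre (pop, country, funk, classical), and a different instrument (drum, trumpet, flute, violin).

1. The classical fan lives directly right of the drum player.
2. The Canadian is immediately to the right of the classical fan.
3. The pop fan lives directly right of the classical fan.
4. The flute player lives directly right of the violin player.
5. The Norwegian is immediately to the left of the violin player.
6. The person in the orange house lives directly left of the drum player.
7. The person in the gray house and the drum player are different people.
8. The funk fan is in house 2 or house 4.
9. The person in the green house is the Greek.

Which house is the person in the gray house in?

4

House 1's music genre must be country (nothing else left).
So house 1 gets trumpet for instrument.
House 4's instrument must be flute (nothing else left).
By clue 1, the classical fan is in house 3.
By clue 1, the drum player is in house 2.
Clue 2: the Canadian is in house 4.
From clue 3, the pop fan must be in house 4.
From clue 4, the violin player must be in house 3.
By clue 5, the Norwegian is in house 2.
Clue 6 places the person in the orange house in house 1.
The only music genre still possible for house 2 is funk.
From clue 9, the person in the green house must be in house 3.
The Greek is in house 3 (clue 9).
House 2 color: only pink fits.
The only color still possible for house 4 is gray.
House 1's nationality must be Italian (nothing else left).
So: house 1 = orange/Italian/country/trumpet, house 2 = pink/Norwegian/funk/drum, house 3 = green/Greek/classical/violin, house 4 = gray/Canadian/pop/flute.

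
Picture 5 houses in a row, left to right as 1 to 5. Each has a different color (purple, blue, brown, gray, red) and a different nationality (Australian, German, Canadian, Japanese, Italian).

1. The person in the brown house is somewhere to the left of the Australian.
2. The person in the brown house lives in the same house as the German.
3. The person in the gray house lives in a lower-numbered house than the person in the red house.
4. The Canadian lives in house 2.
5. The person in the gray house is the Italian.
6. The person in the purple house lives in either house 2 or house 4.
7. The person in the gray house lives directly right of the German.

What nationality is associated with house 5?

Clue 4 places the Canadian in house 2.
The person in the gray house is in house 4 (clue 7).
From clue 7, the German must be in house 3.
House 1 nationality: only Japanese fits.
House 4's nationality must be Italian (nothing else left).
The only nationality still possible for house 5 is Australian.
By clue 2, the person in the brown house is in house 3.
Clue 3 places the person in the red house in house 5.
House 1 color: only blue fits.
House 2 color: only purple fits.
So: house 1 = blue/Japanese, house 2 = purple/Canadian, house 3 = brown/German, house 4 = gray/Italian, house 5 = red/Australian.

Australian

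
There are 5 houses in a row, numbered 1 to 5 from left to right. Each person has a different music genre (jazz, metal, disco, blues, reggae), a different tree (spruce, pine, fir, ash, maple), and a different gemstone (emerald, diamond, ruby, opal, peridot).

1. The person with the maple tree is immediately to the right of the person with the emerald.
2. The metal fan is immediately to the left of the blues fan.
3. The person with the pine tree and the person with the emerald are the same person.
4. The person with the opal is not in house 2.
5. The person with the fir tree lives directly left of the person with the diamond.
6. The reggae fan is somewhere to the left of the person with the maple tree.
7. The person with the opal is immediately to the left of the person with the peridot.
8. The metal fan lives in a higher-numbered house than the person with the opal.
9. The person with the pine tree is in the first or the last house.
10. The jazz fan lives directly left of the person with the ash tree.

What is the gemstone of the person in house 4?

The person with the pine tree is in house 1 (clue 9).
By clue 3, the person with the emerald is in house 1.
That leaves opal as the gemstone for house 3.
Clue 1 places the person with the maple tree in house 2.
From clue 6, the reggae fan must be in house 1.
By clue 7, the person with the peridot is in house 4.
Clue 8: the metal fan is in house 4.
House 2 gemstone: only ruby fits.
House 5 gemstone: only diamond fits.
Clue 2 places the blues fan in house 5.
Clue 5 places the person with the fir tree in house 4.
House 3 tree: only ash fits.
The only tree still possible for house 5 is spruce.
Clue 10 places the jazz fan in house 2.
House 3's music genre must be disco (nothing else left).
So: house 1 = reggae/pine/emerald, house 2 = jazz/maple/ruby, house 3 = disco/ash/opal, house 4 = metal/fir/peridot, house 5 = blues/spruce/diamond.

peridot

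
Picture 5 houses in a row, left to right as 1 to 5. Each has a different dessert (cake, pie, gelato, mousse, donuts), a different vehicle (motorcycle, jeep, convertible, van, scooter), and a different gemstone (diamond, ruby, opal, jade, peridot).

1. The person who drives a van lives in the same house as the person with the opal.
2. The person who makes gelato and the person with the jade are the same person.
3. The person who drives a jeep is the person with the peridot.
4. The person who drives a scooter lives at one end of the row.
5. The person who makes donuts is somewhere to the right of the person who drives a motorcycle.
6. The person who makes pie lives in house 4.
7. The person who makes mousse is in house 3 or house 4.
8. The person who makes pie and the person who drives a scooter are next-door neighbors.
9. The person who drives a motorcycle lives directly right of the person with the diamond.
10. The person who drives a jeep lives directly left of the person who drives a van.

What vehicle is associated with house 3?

jeep

Clue 6: the person who makes pie is in house 4.
Clue 8: the person who drives a scooter is in house 5.
The only dessert still possible for house 3 is mousse.
By clue 5, the person who makes donuts is in house 5.
House 5's gemstone must be ruby (nothing else left).
That leaves opal as the gemstone for house 4.
From clue 1, the person who drives a van must be in house 4.
From clue 10, the person who drives a jeep must be in house 3.
So house 1 gets convertible for vehicle.
So house 2 gets motorcycle for vehicle.
Clue 3: the person with the peridot is in house 3.
Clue 9 places the person with the diamond in house 1.
House 2 gemstone: only jade fits.
Clue 2: the person who makes gelato is in house 2.
So house 1 gets cake for dessert.
So: house 1 = cake/convertible/diamond, house 2 = gelato/motorcycle/jade, house 3 = mousse/jeep/peridot, house 4 = pie/van/opal, house 5 = donuts/scooter/ruby.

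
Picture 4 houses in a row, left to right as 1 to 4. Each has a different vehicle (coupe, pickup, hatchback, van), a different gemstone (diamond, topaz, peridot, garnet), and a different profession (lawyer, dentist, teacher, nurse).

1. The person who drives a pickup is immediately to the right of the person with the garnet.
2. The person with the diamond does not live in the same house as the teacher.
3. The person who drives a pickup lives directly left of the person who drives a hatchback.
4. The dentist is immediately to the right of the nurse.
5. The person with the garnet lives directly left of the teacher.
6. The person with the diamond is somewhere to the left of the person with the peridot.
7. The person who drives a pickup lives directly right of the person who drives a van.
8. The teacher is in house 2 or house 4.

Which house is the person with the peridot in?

4

By clue 5, the person with the garnet is in house 1.
The teacher is in house 2 (clue 5).
The person who drives a pickup is in house 2 (clue 1).
Clue 2: the person with the diamond is in house 3.
Clue 3 places the person who drives a hatchback in house 3.
By clue 4, the dentist is in house 4.
By clue 4, the nurse is in house 3.
The person with the peridot is in house 4 (clue 6).
By clue 7, the person who drives a van is in house 1.
That leaves coupe as the vehicle for house 4.
So house 2 gets topaz for gemstone.
The only profession still possible for house 1 is lawyer.
So: house 1 = van/garnet/lawyer, house 2 = pickup/topaz/teacher, house 3 = hatchback/diamond/nurse, house 4 = coupe/peridot/dentist.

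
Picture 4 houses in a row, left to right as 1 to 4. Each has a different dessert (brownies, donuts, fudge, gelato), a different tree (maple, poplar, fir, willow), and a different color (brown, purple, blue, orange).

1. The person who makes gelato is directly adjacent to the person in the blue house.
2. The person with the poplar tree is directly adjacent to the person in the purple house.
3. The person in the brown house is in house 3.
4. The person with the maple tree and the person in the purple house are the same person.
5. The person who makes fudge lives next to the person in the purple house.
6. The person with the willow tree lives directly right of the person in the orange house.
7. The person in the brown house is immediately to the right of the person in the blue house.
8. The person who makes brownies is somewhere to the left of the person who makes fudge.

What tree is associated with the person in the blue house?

willow

Clue 3: the person in the brown house is in house 3.
Clue 7 places the person in the blue house in house 2.
So house 1 gets orange for color.
So house 4 gets purple for color.
From clue 2, the person with the poplar tree must be in house 3.
Clue 4 places the person with the maple tree in house 4.
The person who makes fudge is in house 3 (clue 5).
Clue 6 places the person with the willow tree in house 2.
House 1 dessert: only gelato fits.
That leaves donuts as the dessert for house 4.
So house 1 gets fir for tree.
So house 2 gets brownies for dessert.
So: house 1 = gelato/fir/orange, house 2 = brownies/willow/blue, house 3 = fudge/poplar/brown, house 4 = donuts/maple/purple.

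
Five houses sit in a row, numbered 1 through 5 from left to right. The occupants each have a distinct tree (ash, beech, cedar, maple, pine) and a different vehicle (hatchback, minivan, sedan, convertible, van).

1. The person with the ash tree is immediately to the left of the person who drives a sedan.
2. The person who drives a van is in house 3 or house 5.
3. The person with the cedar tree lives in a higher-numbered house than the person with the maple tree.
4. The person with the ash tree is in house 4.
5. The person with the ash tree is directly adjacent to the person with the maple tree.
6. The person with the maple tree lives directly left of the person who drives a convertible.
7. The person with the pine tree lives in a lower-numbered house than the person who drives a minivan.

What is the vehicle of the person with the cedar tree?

Clue 4: the person with the ash tree is in house 4.
The person with the maple tree is in house 3 (clue 5).
From clue 6, the person who drives a convertible must be in house 4.
The only vehicle still possible for house 1 is hatchback.
Clue 1: the person who drives a sedan is in house 5.
From clue 3, the person with the cedar tree must be in house 5.
So house 2 gets minivan for vehicle.
The only vehicle still possible for house 3 is van.
From clue 7, the person with the pine tree must be in house 1.
House 2's tree must be beech (nothing else left).
So: house 1 = pine/hatchback, house 2 = beech/minivan, house 3 = maple/van, house 4 = ash/convertible, house 5 = cedar/sedan.

sedan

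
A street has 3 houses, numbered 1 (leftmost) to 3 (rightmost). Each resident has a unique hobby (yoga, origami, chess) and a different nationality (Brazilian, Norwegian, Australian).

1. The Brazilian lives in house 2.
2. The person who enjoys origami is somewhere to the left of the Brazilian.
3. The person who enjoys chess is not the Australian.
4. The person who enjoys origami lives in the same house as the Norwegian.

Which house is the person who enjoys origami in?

1

From clue 1, the Brazilian must be in house 2.
From clue 2, the person who enjoys origami must be in house 1.
From clue 4, the Norwegian must be in house 1.
That leaves Australian as the nationality for house 3.
From clue 3, the person who enjoys chess must be in house 2.
That leaves yoga as the hobby for house 3.
So: house 1 = origami/Norwegian, house 2 = chess/Brazilian, house 3 = yoga/Australian.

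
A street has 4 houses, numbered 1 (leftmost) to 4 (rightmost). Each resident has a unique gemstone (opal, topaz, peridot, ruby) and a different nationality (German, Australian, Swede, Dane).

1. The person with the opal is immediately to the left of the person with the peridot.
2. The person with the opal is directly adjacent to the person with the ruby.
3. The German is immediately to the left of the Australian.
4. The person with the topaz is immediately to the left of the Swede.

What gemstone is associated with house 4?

The person with the opal is narrowed to house 1 or 2 or 3; consider each.
Placing it in house 1 and house 2 leads to a contradiction, so it's in house 3.
By clue 1, the person with the peridot is in house 4.
That leaves topaz as the gemstone for house 1.
So house 2 gets ruby for gemstone.
The Swede is in house 2 (clue 4).
From clue 3, the German must be in house 3.
Clue 3: the Australian is in house 4.
The only nationality still possible for house 1 is Dane.
So: house 1 = topaz/Dane, house 2 = ruby/Swede, house 3 = opal/German, house 4 = peridot/Australian.

peridot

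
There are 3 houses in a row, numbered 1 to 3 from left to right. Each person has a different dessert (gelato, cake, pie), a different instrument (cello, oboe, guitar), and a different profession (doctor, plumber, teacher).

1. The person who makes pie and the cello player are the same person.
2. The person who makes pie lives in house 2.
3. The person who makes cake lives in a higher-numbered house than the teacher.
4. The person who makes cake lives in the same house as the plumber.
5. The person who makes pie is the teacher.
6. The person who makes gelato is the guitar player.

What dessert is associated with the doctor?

From clue 2, the person who makes pie must be in house 2.
By clue 5, the teacher is in house 2.
House 1's dessert must be gelato (nothing else left).
So house 3 gets cake for dessert.
House 1's profession must be doctor (nothing else left).
The only profession still possible for house 3 is plumber.
From clue 1, the cello player must be in house 2.
Clue 6: the guitar player is in house 1.
So house 3 gets oboe for instrument.
So: house 1 = gelato/guitar/doctor, house 2 = pie/cello/teacher, house 3 = cake/oboe/plumber.

gelato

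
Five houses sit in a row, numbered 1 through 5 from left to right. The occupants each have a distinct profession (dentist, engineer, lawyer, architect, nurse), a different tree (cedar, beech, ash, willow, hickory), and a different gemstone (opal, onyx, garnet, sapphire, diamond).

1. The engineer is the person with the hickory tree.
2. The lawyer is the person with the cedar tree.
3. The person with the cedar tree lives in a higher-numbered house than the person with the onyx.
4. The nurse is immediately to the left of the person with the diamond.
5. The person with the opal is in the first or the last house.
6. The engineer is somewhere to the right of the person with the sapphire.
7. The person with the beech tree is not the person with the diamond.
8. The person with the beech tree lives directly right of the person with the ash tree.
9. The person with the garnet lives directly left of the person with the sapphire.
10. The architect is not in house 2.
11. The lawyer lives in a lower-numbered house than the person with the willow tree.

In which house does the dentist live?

So house 1 gets ash for tree.
Clue 8 places the person with the beech tree in house 2.
The lawyer is narrowed to house 3 or 4; consider each.
Placing it in house 4 leads to a contradiction, so it's in house 3.
By clue 2, the person with the cedar tree is in house 3.
So house 4 gets sapphire for gemstone.
Clue 6 places the engineer in house 5.
The person with the garnet is in house 3 (clue 9).
The only gemstone still possible for house 2 is onyx.
That leaves diamond as the gemstone for house 5.
Clue 1: the person with the hickory tree is in house 5.
By clue 4, the nurse is in house 4.
House 2 profession: only dentist fits.
House 4 tree: only willow fits.
House 1 gemstone: only opal fits.
The only profession still possible for house 1 is architect.
So: house 1 = architect/ash/opal, house 2 = dentist/beech/onyx, house 3 = lawyer/cedar/garnet, house 4 = nurse/willow/sapphire, house 5 = engineer/hickory/diamond.

2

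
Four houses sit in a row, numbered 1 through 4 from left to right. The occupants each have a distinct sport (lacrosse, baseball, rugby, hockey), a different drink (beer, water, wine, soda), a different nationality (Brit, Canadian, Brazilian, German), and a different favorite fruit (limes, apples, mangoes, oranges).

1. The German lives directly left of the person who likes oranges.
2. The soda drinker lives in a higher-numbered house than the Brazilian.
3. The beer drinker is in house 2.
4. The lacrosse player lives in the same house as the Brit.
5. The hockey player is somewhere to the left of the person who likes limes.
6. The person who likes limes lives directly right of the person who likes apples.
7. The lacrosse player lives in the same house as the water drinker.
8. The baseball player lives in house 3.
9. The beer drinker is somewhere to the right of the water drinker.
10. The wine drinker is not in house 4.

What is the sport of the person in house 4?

rugby

Clue 3 places the beer drinker in house 2.
The baseball player is in house 3 (clue 8).
Clue 9: the water drinker is in house 1.
House 3 drink: only wine fits.
House 4 drink: only soda fits.
Clue 7: the lacrosse player is in house 1.
That leaves hockey as the sport for house 2.
So house 4 gets rugby for sport.
Clue 4 places the Brit in house 1.
House 4 nationality: only Canadian fits.
So house 1 gets mangoes for favorite fruit.
That leaves apples as the favorite fruit for house 2.
By clue 6, the person who likes limes is in house 3.
House 4 favorite fruit: only oranges fits.
Clue 1: the German is in house 3.
House 2's nationality must be Brazilian (nothing else left).
So: house 1 = lacrosse/water/Brit/mangoes, house 2 = hockey/beer/Brazilian/apples, house 3 = baseball/wine/German/limes, house 4 = rugby/soda/Canadian/oranges.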